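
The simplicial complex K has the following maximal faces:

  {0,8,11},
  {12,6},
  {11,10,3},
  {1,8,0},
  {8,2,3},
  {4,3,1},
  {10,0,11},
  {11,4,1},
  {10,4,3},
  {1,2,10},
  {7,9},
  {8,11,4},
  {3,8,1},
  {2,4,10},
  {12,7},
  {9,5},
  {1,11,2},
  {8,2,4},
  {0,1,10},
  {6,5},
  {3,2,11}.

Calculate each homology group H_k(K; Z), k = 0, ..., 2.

H_0 ≅ Z^2,  H_1 ≅ Z^3,  H_2 ≅ Z.

Fix the vertex order 0 < 1 < 2 < 3 < 4 < 5 < 6 < 7 < 8 < 9 < 10 < 11 < 12 and write every simplex with vertices in increasing order. Then dim K = 2 and the simplices of K are:

  0-simplices (13): [0], [1], [2], [3], [4], [5], [6], [7], [8], [9], [10], [11], [12]
  1-simplices (29): (29 of them)
  2-simplices (16): [0,1,8], [0,1,10], [0,8,11], [0,10,11], [1,2,10], [1,2,11], [1,3,4], [1,3,8], [1,4,11], [2,3,8], [2,3,11], [2,4,8], [2,4,10], [3,4,10], [3,10,11], [4,8,11]

so the chain groups are C_0 ≅ Z^13, C_1 ≅ Z^29, C_2 ≅ Z^16.

The boundary map ∂_1: C_1 → C_0 maps an edge to its endpoints' difference, ∂[p,q] = q − p.
The 13×29 boundary matrix has rank 11 and Smith normal form diag(1,1,1,1,1,1,1,1,1,1,1).

The boundary map ∂_2: C_2 → C_1 maps a triangle to the signed sum of its edges. For instance
  ∂[1,4,11] = [4,11] − [1,11] + [1,4],
  ∂[1,3,8] = [3,8] − [1,8] + [1,3].
The 29×16 boundary matrix has rank 15 and Smith normal form diag(1,1,1,1,1,1,1,1,1,1,1,1,1,1,1).

Now H_k = ker ∂_k / im ∂_{k+1}, so:

  H_0: rank C_0 − rank ∂_1 = 13 − 11 = 2, and the invariant factors of ∂_1 are all 1, so H_0 = Z^2.
  H_1: rank ker ∂_1 − rank ∂_2 = (29 − 11) − 15 = 3, and the invariant factors of ∂_2 are all 1, so H_1 = Z^3.
  H_2: rank ker ∂_2 − rank ∂_3 = (16 − 15) − 0 = 1, and there is no ∂_3, so H_2 = Z.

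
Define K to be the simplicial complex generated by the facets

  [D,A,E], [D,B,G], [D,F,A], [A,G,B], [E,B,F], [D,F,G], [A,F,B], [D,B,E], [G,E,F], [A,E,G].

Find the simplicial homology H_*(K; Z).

Take the total order A < B < D < E < F < G on the vertex set. Then K (dimension 2) consists of the simplices:

  0-simplices (6): A, B, D, E, F, G
  1-simplices (15): AB, AD, AE, AF, AG, BD, BE, BF, BG, DE, DF, DG, EF, EG, FG
  2-simplices (10): ABF, ABG, ADE, ADF, AEG, BDE, BDG, BEF, DFG, EFG

giving chain groups C_0 ≅ Z^6, C_1 ≅ Z^15, C_2 ≅ Z^10.

∂_1: C_1 → C_0 maps an edge to its endpoints' difference, ∂[p,q] = q − p. For instance
  ∂DG = G − D.
As a 6×15 matrix over Z this has rank 5, with invariant factors (1,1,1,1,1).

Boundary ∂_2: C_2 → C_1 sends each 2-simplex [p,q,r] to [q,r] − [p,r] + [p,q]. For instance
  ∂ABG = BG − AG + AB,
  ∂BEF = EF − BF + BE.
The 15×10 boundary matrix has rank 10 and Smith normal form diag(1,1,1,1,1,1,1,1,1,2).

From H_k ≅ ker(∂_k) / im(∂_{k+1}) we obtain:

  H_0: rank C_0 − rank ∂_1 = 6 − 5 = 1, and the invariant factors of ∂_1 are all 1, so H_0 ≅ Z.
  H_1: rank ker ∂_1 − rank ∂_2 = (15 − 5) − 10 = 0, and ∂_2 has invariant factor 2 > 1, so H_1 ≅ Z/2Z.
  H_2: rank ker ∂_2 − rank ∂_3 = (10 − 10) − 0 = 0, and there is no ∂_3, so H_2 ≅ 0.

H_0 ≅ Z,  H_1 ≅ Z/2Z,  H_2 = 0.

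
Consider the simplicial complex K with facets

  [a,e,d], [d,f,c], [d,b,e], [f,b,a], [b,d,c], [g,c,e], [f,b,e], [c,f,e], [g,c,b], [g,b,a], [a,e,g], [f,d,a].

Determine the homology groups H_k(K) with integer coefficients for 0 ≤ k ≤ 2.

K has 7 vertices, 18 edges, 12 triangles.
rank ∂_0 = 0, rank ∂_1 = 6 ⇒ b_0 = 7 − 0 − 6 = 1; all invariant factors of ∂_1 are 1 so no torsion. So H_0 = Z.
rank ∂_1 = 6, rank ∂_2 = 12 ⇒ b_1 = 18 − 6 − 12 = 0; ∂_2 has invariant factor(s) [2] giving torsion. So H_1 = Z/2.
rank ∂_2 = 12, rank ∂_3 = 0 ⇒ b_2 = 12 − 12 − 0 = 0. So H_2 = 0.

H_0 = Z,  H_1 = Z/2,  H_2 = 0.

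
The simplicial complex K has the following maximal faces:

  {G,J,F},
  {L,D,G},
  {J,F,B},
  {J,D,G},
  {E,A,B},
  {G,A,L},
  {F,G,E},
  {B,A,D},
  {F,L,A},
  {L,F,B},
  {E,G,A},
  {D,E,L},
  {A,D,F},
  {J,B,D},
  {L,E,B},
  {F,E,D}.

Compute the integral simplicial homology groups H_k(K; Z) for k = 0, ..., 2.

H_0 = Z,  H_1 = Z^2,  H_2 = Z.

Order the vertices as A < B < D < E < F < G < J < L. Listing each simplex with vertices in this order, K has dimension 2 with simplices:

  0-simplices (8): A, B, D, E, F, G, J, L
  1-simplices (24): AB, AD, AE, AF, AG, AL, BD, BE, BF, BJ, BL, DE, DF, DG, DJ, DL, EF, EG, EL, FG, FJ, FL, GJ, GL
  2-simplices (16): ABD, ABE, ADF, AEG, AFL, AGL, BDJ, BEL, BFJ, BFL, DEF, DEL, DGJ, DGL, EFG, FGJ

giving chain groups C_0 ≅ Z^8, C_1 ≅ Z^24, C_2 ≅ Z^16.

Boundary ∂_1: C_1 → C_0 is given by ∂[p,q] = [q] − [p]. For instance
  ∂BE = E − B.
The resulting 8×24 matrix has rank 7, and its Smith normal form has invariant factors (1,1,1,1,1,1,1).

Boundary ∂_2: C_2 → C_1 maps a triangle to the signed sum of its edges. For instance
  ∂AFL = FL − AL + AF,
  ∂ADF = DF − AF + AD.
As a 24×16 matrix over Z this has rank 15, with invariant factors (1,1,1,1,1,1,1,1,1,1,1,1,1,1,1).

Computing H_k = (kernel of ∂_k) / (image of ∂_{k+1}):

  H_0: rank C_0 − rank ∂_1 = 8 − 7 = 1, and the invariant factors of ∂_1 are all 1, so H_0 = Z.
  H_1: rank ker ∂_1 − rank ∂_2 = (24 − 7) − 15 = 2, and the invariant factors of ∂_2 are all 1, so H_1 = Z^2.
  H_2: rank ker ∂_2 − rank ∂_3 = (16 − 15) − 0 = 1, and there is no ∂_3, so H_2 = Z.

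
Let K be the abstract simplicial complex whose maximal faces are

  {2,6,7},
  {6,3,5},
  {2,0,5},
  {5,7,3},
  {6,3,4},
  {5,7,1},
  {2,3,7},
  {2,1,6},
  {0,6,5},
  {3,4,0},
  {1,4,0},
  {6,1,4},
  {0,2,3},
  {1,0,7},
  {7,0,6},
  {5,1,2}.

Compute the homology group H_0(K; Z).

H_0 = Z.

K has 8 vertices, 24 edges, 16 triangles.
rank ∂_0 = 0, rank ∂_1 = 7 ⇒ b_0 = 8 − 0 − 7 = 1; all invariant factors of ∂_1 are 1 so no torsion. So H_0 = Z.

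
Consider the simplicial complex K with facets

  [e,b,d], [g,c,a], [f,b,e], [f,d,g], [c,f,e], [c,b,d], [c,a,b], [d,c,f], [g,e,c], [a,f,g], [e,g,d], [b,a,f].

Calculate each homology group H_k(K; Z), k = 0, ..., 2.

We work with the vertex ordering a < b < c < d < e < f < g. The simplices of K, each written with vertices in increasing order, are:

  0-simplices (7): a, b, c, d, e, f, g
  1-simplices (18): ab, ac, af, ag, bc, bd, be, bf, cd, ce, cf, cg, de, df, dg, ef, eg, fg
  2-simplices (12): abc, abf, acg, afg, bcd, bde, bef, cdf, cef, ceg, deg, dfg

so the chain groups are C_0 ≅ Z^7, C_1 ≅ Z^18, C_2 ≅ Z^12.

Boundary ∂_1: C_1 → C_0 maps an edge to its endpoints' difference, ∂[p,q] = q − p.
This gives a 7×18 integer matrix of rank 6; reducing to Smith normal form yields diagonal entries (1,1,1,1,1,1).

The boundary map ∂_2: C_2 → C_1 sends each 2-simplex [p,q,r] to [q,r] − [p,r] + [p,q]. For instance
  ∂acg = cg − ag + ac,
  ∂afg = fg − ag + af.
The 18×12 boundary matrix has rank 12 and Smith normal form diag(1,1,1,1,1,1,1,1,1,1,1,2).

Computing H_k = (kernel of ∂_k) / (image of ∂_{k+1}):

  H_0: rank C_0 − rank ∂_1 = 7 − 6 = 1, and the invariant factors of ∂_1 are all 1, so H_0 = Z.
  H_1: rank ker ∂_1 − rank ∂_2 = (18 − 6) − 12 = 0, and ∂_2 has invariant factor 2 > 1, so H_1 = Z/2Z.
  H_2: rank ker ∂_2 − rank ∂_3 = (12 − 12) − 0 = 0, and there is no ∂_3, so H_2 = 0.

(K is a triangulation of the real projective plane RP^2.)

H_0 = Z,  H_1 = Z/2Z,  H_2 = 0.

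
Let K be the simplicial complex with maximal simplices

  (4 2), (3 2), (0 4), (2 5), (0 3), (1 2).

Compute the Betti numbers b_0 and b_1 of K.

b_0 = 1, b_1 = 1.

K has 6 vertices, 6 edges.
rank ∂_0 = 0, rank ∂_1 = 5 ⇒ b_0 = 6 − 0 − 5 = 1; all invariant factors of ∂_1 are 1 so no torsion. So H_0 = Z.
rank ∂_1 = 5, rank ∂_2 = 0 ⇒ b_1 = 6 − 5 − 0 = 1. So H_1 = Z.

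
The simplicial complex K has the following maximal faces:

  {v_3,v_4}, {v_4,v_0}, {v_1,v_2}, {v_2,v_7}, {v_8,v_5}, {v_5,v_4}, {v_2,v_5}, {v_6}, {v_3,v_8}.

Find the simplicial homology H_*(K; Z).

H_0 = Z^2,  H_1 = Z.

We work with the vertex ordering v_0 < v_1 < v_2 < v_3 < v_4 < v_5 < v_6 < v_7 < v_8. The simplices of K, each written with vertices in increasing order, are:

  0-simplices (9): [v_0], [v_1], [v_2], [v_3], [v_4], [v_5], [v_6], [v_7], [v_8]
  1-simplices (8): [v_0,v_4], [v_1,v_2], [v_2,v_5], [v_2,v_7], [v_3,v_4], [v_3,v_8], [v_4,v_5], [v_5,v_8]

so the chain groups are C_0 ≅ Z^9, C_1 ≅ Z^8.

∂_1: C_1 → C_0 is given by ∂[p,q] = [q] − [p]. For instance
  ∂[v_2,v_5] = [v_5] − [v_2].
As a 9×8 matrix over Z this has rank 7, with invariant factors (1,1,1,1,1,1,1).

Computing H_k = (kernel of ∂_k) / (image of ∂_{k+1}):

  H_0: rank C_0 − rank ∂_1 = 9 − 7 = 2, and the invariant factors of ∂_1 are all 1, so H_0 = Z^2.
  H_1: rank ker ∂_1 − rank ∂_2 = (8 − 7) − 0 = 1, and there is no ∂_2, so H_1 = Z.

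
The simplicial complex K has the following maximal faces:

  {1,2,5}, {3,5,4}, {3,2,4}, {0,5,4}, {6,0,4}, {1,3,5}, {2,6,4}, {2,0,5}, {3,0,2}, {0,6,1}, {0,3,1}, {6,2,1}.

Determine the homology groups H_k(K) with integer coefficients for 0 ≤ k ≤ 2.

H_0 = Z,  H_1 = Z/2,  H_2 = 0.

K has 7 vertices, 18 edges, 12 triangles.
rank ∂_0 = 0, rank ∂_1 = 6 ⇒ b_0 = 7 − 0 − 6 = 1; all invariant factors of ∂_1 are 1 so no torsion. So H_0 ≅ Z.
rank ∂_1 = 6, rank ∂_2 = 12 ⇒ b_1 = 18 − 6 − 12 = 0; ∂_2 has invariant factor(s) [2] giving torsion. So H_1 ≅ Z/2.
rank ∂_2 = 12, rank ∂_3 = 0 ⇒ b_2 = 12 − 12 − 0 = 0. So H_2 ≅ 0.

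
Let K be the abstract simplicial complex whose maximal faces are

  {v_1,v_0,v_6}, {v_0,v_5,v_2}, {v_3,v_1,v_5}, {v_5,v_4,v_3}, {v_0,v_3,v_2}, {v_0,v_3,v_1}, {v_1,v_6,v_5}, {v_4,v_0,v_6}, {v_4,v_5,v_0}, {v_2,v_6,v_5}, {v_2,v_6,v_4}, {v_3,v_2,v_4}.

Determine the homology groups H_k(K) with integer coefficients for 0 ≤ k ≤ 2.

Fix the vertex order v_0 < v_1 < v_2 < v_3 < v_4 < v_5 < v_6 and write every simplex with vertices in increasing order. Then dim K = 2 and the simplices of K are:

  0-simplices (7): [v_0], [v_1], [v_2], [v_3], [v_4], [v_5], [v_6]
  1-simplices (18): (18 of them)
  2-simplices (12): (12 of them)

Hence C_0 ≅ Z^7, C_1 ≅ Z^18, C_2 ≅ Z^12.

The boundary map ∂_1: C_1 → C_0 maps an edge to its endpoints' difference, ∂[p,q] = q − p. For instance
  ∂[v_4,v_6] = [v_6] − [v_4].
The 7×18 boundary matrix has rank 6 and Smith normal form diag(1,1,1,1,1,1).

Boundary ∂_2: C_2 → C_1 maps a triangle to the signed sum of its edges. For instance
  ∂[v_0,v_4,v_6] = [v_4,v_6] − [v_0,v_6] + [v_0,v_4],
  ∂[v_0,v_2,v_3] = [v_2,v_3] − [v_0,v_3] + [v_0,v_2].
This gives a 18×12 integer matrix of rank 12; reducing to Smith normal form yields diagonal entries (1,1,1,1,1,1,1,1,1,1,1,2).

Reading off H_k = ker ∂_k / im ∂_{k+1}:

  H_0: rank C_0 − rank ∂_1 = 7 − 6 = 1, and the invariant factors of ∂_1 are all 1, so H_0 ≅ Z.
  H_1: rank ker ∂_1 − rank ∂_2 = (18 − 6) − 12 = 0, and ∂_2 has invariant factor 2 > 1, so H_1 ≅ Z/2.
  H_2: rank ker ∂_2 − rank ∂_3 = (12 − 12) − 0 = 0, and there is no ∂_3, so H_2 ≅ 0.

As a check, the Euler characteristic is 7 − 18 + 12 = 1, which agrees with 1 − 0 + 0 = 1.

H_0 = Z,  H_1 = Z/2,  H_2 = 0.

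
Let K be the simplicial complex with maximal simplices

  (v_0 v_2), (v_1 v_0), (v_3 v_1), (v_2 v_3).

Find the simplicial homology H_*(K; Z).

Fix the vertex order v_0 < v_1 < v_2 < v_3 and write every simplex with vertices in increasing order. Then dim K = 1 and the simplices of K are:

  0-simplices (4): [v_0], [v_1], [v_2], [v_3]
  1-simplices (4): [v_0,v_1], [v_0,v_2], [v_1,v_3], [v_2,v_3]

giving chain groups C_0 ≅ Z^4, C_1 ≅ Z^4.

Boundary ∂_1: C_1 → C_0 maps an edge to its endpoints' difference, ∂[p,q] = q − p. For instance
  ∂[v_0,v_2] = [v_2] − [v_0].
As a 4×4 matrix over Z this has rank 3, with invariant factors (1,1,1).

Reading off H_k = ker ∂_k / im ∂_{k+1}:

  H_0: rank C_0 − rank ∂_1 = 4 − 3 = 1, and the invariant factors of ∂_1 are all 1, so H_0 ≅ Z.
  H_1: rank ker ∂_1 − rank ∂_2 = (4 − 3) − 0 = 1, and there is no ∂_2, so H_1 ≅ Z.

H_0 = Z,  H_1 = Z.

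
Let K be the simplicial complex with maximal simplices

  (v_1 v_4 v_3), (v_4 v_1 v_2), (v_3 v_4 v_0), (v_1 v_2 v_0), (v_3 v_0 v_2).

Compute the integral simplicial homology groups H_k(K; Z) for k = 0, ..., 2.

H_0 = Z,  H_1 = Z,  H_2 = 0.

K has 5 vertices, 10 edges, 5 triangles.
rank ∂_0 = 0, rank ∂_1 = 4 ⇒ b_0 = 5 − 0 − 4 = 1; all invariant factors of ∂_1 are 1 so no torsion. So H_0 ≅ Z.
rank ∂_1 = 4, rank ∂_2 = 5 ⇒ b_1 = 10 − 4 − 5 = 1; all invariant factors of ∂_2 are 1 so no torsion. So H_1 ≅ Z.
rank ∂_2 = 5, rank ∂_3 = 0 ⇒ b_2 = 5 − 5 − 0 = 0. So H_2 ≅ 0.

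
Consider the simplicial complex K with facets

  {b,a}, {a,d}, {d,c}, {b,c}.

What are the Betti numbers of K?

Fix the vertex order a < b < c < d and write every simplex with vertices in increasing order. Then dim K = 1 and the simplices of K are:

  0-simplices (4): a, b, c, d
  1-simplices (4): ab, ad, bc, cd

Hence C_0 ≅ Z^4, C_1 ≅ Z^4.

Boundary ∂_1: C_1 → C_0 sends each edge [p,q] (with p < q) to q − p. For instance
  ∂bc = c − b.
The resulting 4×4 matrix has rank 3, and its Smith normal form has invariant factors (1,1,1).

Computing H_k = (kernel of ∂_k) / (image of ∂_{k+1}):

  H_0: rank C_0 − rank ∂_1 = 4 − 3 = 1, and the invariant factors of ∂_1 are all 1, so H_0 = Z.
  H_1: rank ker ∂_1 − rank ∂_2 = (4 − 3) − 0 = 1, and there is no ∂_2, so H_1 = Z.

(K is a triangulation of the circle S^1.)

Hence the Betti numbers are b_0 = 1, b_1 = 1.

b_0 = 1, b_1 = 1.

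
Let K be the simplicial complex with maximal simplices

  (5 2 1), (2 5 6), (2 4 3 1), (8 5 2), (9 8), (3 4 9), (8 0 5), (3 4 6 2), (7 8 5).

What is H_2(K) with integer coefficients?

H_2 = 0.

K has 10 vertices, 21 edges, 13 triangles, 2 3-simplices.
rank ∂_2 = 11, rank ∂_3 = 2 ⇒ b_2 = 13 − 11 − 2 = 0; all invariant factors of ∂_3 are 1 so no torsion. So H_2 = 0.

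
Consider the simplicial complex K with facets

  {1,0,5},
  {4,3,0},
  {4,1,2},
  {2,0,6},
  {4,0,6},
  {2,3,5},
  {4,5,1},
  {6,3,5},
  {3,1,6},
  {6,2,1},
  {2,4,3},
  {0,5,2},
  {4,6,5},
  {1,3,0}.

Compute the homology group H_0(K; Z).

Take the total order 0 < 1 < 2 < 3 < 4 < 5 < 6 on the vertex set. Then K (dimension 2) consists of the simplices:

  0-simplices (7): [0], [1], [2], [3], [4], [5], [6]
  1-simplices (21): [0,1], [0,2], [0,3], [0,4], [0,5], [0,6], [1,2], [1,3], [1,4], [1,5], [1,6], [2,3], [2,4], [2,5], [2,6], [3,4], [3,5], [3,6], [4,5], [4,6], [5,6]
  2-simplices (14): [0,1,3], [0,1,5], [0,2,5], [0,2,6], [0,3,4], [0,4,6], [1,2,4], [1,2,6], [1,3,6], [1,4,5], [2,3,4], [2,3,5], [3,5,6], [4,5,6]

so the chain groups are C_0 ≅ Z^7, C_1 ≅ Z^21, C_2 ≅ Z^14.

Boundary ∂_1: C_1 → C_0 is given by ∂[p,q] = [q] − [p]. For instance
  ∂[3,5] = [5] − [3].
As a 7×21 matrix over Z this has rank 6, with invariant factors (1,1,1,1,1,1).

Boundary ∂_2: C_2 → C_1 sends each 2-simplex [p,q,r] to [q,r] − [p,r] + [p,q]. For instance
  ∂[1,4,5] = [4,5] − [1,5] + [1,4],
  ∂[0,1,5] = [1,5] − [0,5] + [0,1].
This gives a 21×14 integer matrix of rank 13; reducing to Smith normal form yields diagonal entries (1,1,1,1,1,1,1,1,1,1,1,1,1).

Now H_k = ker ∂_k / im ∂_{k+1}, so:

  H_0: rank C_0 − rank ∂_1 = 7 − 6 = 1, and the invariant factors of ∂_1 are all 1, so H_0 = Z.

H_0 ≅ Z.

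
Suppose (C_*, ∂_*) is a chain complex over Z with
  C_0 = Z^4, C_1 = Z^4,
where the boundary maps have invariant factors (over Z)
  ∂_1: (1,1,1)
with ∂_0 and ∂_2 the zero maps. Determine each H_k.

H_0: b_0 = 4 − 0 − 3 = 1; torsion from ∂_1 factors > 1: none. So H_0 = Z.
H_1: b_1 = 4 − 3 − 0 = 1; torsion from ∂_2 factors > 1: none. So H_1 = Z.

H_0 = Z,  H_1 = Z.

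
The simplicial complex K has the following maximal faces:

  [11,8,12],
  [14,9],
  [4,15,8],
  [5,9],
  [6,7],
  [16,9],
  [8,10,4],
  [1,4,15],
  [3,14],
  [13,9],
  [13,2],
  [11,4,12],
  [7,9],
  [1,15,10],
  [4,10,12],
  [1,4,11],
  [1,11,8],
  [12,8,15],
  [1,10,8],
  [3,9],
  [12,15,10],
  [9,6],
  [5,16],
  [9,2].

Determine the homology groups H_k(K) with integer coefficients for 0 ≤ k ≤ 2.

Take the total order 1 < 2 < 3 < 4 < 5 < 6 < 7 < 8 < 9 < 10 < 11 < 12 < 13 < 14 < 15 < 16 on the vertex set. Then K (dimension 2) consists of the simplices:

  0-simplices (16): [1], [2], [3], [4], [5], [6], [7], [8], [9], [10], [11], [12], [13], [14], [15], [16]
  1-simplices (30): (30 of them)
  2-simplices (12): [1,4,11], [1,4,15], [1,8,10], [1,8,11], [1,10,15], [4,8,10], [4,8,15], [4,10,12], [4,11,12], [8,11,12], [8,12,15], [10,12,15]

so the chain groups are C_0 ≅ Z^16, C_1 ≅ Z^30, C_2 ≅ Z^12.

The boundary map ∂_1: C_1 → C_0 is given by ∂[p,q] = [q] − [p].
As a 16×30 matrix over Z this has rank 14, with invariant factors (1,1,1,1,1,1,1,1,1,1,1,1,1,1).

∂_2: C_2 → C_1 acts by ∂[p,q,r] = [q,r] − [p,r] + [p,q]. For instance
  ∂[1,10,15] = [10,15] − [1,15] + [1,10],
  ∂[10,12,15] = [12,15] − [10,15] + [10,12].
The resulting 30×12 matrix has rank 12, and its Smith normal form has invariant factors (1,1,1,1,1,1,1,1,1,1,1,2).

Computing H_k = (kernel of ∂_k) / (image of ∂_{k+1}):

  H_0: rank C_0 − rank ∂_1 = 16 − 14 = 2, and the invariant factors of ∂_1 are all 1, so H_0 ≅ Z^2.
  H_1: rank ker ∂_1 − rank ∂_2 = (30 − 14) − 12 = 4, and ∂_2 has invariant factor 2 > 1, so H_1 ≅ Z^4 ⊕ Z/2.
  H_2: rank ker ∂_2 − rank ∂_3 = (12 − 12) − 0 = 0, and there is no ∂_3, so H_2 ≅ 0.

H_0 ≅ Z^2,  H_1 ≅ Z^4 ⊕ Z/2,  H_2 = 0.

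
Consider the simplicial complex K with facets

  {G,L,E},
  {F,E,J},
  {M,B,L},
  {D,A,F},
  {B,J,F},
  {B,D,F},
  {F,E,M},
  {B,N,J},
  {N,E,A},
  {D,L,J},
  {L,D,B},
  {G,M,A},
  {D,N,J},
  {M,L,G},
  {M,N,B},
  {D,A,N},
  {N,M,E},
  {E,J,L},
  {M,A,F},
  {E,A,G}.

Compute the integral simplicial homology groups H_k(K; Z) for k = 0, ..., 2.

H_0 = Z,  H_1 = Z ⊕ Z/2Z,  H_2 = 0.

Take the total order A < B < D < E < F < G < J < L < M < N on the vertex set. Then K (dimension 2) consists of the simplices:

  0-simplices (10): A, B, D, E, F, G, J, L, M, N
  1-simplices (30): AD, AE, AF, AG, AM, AN, BD, BF, BJ, BL, BM, BN, DF, DJ, DL, DN, EF, EG, EJ, EL, EM, EN, FJ, FM, GL, GM, JL, JN, LM, MN
  2-simplices (20): ADF, ADN, AEG, AEN, AFM, AGM, BDF, BDL, BFJ, BJN, BLM, BMN, DJL, DJN, EFJ, EFM, EGL, EJL, EMN, GLM

giving chain groups C_0 ≅ Z^10, C_1 ≅ Z^30, C_2 ≅ Z^20.

The boundary map ∂_1: C_1 → C_0 maps an edge to its endpoints' difference, ∂[p,q] = q − p. For instance
  ∂FJ = J − F.
The 10×30 boundary matrix has rank 9 and Smith normal form diag(1,1,1,1,1,1,1,1,1).

The boundary map ∂_2: C_2 → C_1 sends each 2-simplex [p,q,r] to [q,r] − [p,r] + [p,q]. For instance
  ∂EGL = GL − EL + EG,
  ∂AGM = GM − AM + AG.
The 30×20 boundary matrix has rank 20 and Smith normal form diag(1,1,1,1,1,1,1,1,1,1,1,1,1,1,1,1,1,1,1,2).

From H_k ≅ ker(∂_k) / im(∂_{k+1}) we obtain:

  H_0: rank C_0 − rank ∂_1 = 10 − 9 = 1, and the invariant factors of ∂_1 are all 1, so H_0 = Z.
  H_1: rank ker ∂_1 − rank ∂_2 = (30 − 9) − 20 = 1, and ∂_2 has invariant factor 2 > 1, so H_1 = Z ⊕ Z/2Z.
  H_2: rank ker ∂_2 − rank ∂_3 = (20 − 20) − 0 = 0, and there is no ∂_3, so H_2 = 0.

As a check, the Euler characteristic is 10 − 30 + 20 = 0, which agrees with 1 − 1 + 0 = 0.
(K is a triangulation of the Klein bottle.)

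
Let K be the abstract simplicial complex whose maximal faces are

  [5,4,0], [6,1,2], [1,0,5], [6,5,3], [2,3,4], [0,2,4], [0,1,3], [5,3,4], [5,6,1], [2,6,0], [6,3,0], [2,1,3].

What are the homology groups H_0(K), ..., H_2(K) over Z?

Fix the vertex order 0 < 1 < 2 < 3 < 4 < 5 < 6 and write every simplex with vertices in increasing order. Then dim K = 2 and the simplices of K are:

  0-simplices (7): [0], [1], [2], [3], [4], [5], [6]
  1-simplices (18): [0,1], [0,2], [0,3], [0,4], [0,5], [0,6], [1,2], [1,3], [1,5], [1,6], [2,3], [2,4], [2,6], [3,4], [3,5], [3,6], [4,5], [5,6]
  2-simplices (12): [0,1,3], [0,1,5], [0,2,4], [0,2,6], [0,3,6], [0,4,5], [1,2,3], [1,2,6], [1,5,6], [2,3,4], [3,4,5], [3,5,6]

Hence C_0 ≅ Z^7, C_1 ≅ Z^18, C_2 ≅ Z^12.

The boundary map ∂_1: C_1 → C_0 is given by ∂[p,q] = [q] − [p]. For instance
  ∂[1,2] = [2] − [1].
The resulting 7×18 matrix has rank 6, and its Smith normal form has invariant factors (1,1,1,1,1,1).

The boundary map ∂_2: C_2 → C_1 acts by ∂[p,q,r] = [q,r] − [p,r] + [p,q]. For instance
  ∂[0,1,3] = [1,3] − [0,3] + [0,1],
  ∂[1,2,6] = [2,6] − [1,6] + [1,2].
As a 18×12 matrix over Z this has rank 12, with invariant factors (1,1,1,1,1,1,1,1,1,1,1,2).

Computing H_k = (kernel of ∂_k) / (image of ∂_{k+1}):

  H_0: rank C_0 − rank ∂_1 = 7 − 6 = 1, and the invariant factors of ∂_1 are all 1, so H_0 ≅ Z.
  H_1: rank ker ∂_1 − rank ∂_2 = (18 − 6) − 12 = 0, and ∂_2 has invariant factor 2 > 1, so H_1 ≅ Z/2.
  H_2: rank ker ∂_2 − rank ∂_3 = (12 − 12) − 0 = 0, and there is no ∂_3, so H_2 ≅ 0.

H_0 ≅ Z,  H_1 ≅ Z/2,  H_2 = 0.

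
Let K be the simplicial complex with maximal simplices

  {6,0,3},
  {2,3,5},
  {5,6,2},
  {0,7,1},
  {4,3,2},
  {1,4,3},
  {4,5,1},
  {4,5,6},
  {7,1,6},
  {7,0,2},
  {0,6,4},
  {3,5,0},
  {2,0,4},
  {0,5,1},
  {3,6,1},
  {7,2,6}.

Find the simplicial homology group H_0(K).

H_0 = Z.

K has 8 vertices, 24 edges, 16 triangles.
rank ∂_0 = 0, rank ∂_1 = 7 ⇒ b_0 = 8 − 0 − 7 = 1; all invariant factors of ∂_1 are 1 so no torsion. So H_0 ≅ Z.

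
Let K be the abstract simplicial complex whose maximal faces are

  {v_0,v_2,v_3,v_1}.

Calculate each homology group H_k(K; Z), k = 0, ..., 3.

H_0 ≅ Z,  H_1 = 0,  H_2 = 0,  H_3 = 0.

Order the vertices as v_0 < v_1 < v_2 < v_3. Listing each simplex with vertices in this order, K has dimension 3 with simplices:

  0-simplices (4): [v_0], [v_1], [v_2], [v_3]
  1-simplices (6): [v_0,v_1], [v_0,v_2], [v_0,v_3], [v_1,v_2], [v_1,v_3], [v_2,v_3]
  2-simplices (4): [v_0,v_1,v_2], [v_0,v_1,v_3], [v_0,v_2,v_3], [v_1,v_2,v_3]
  3-simplices (1): [v_0,v_1,v_2,v_3]

so the chain groups are C_0 ≅ Z^4, C_1 ≅ Z^6, C_2 ≅ Z^4, C_3 ≅ Z^1.

Boundary ∂_1: C_1 → C_0 maps an edge to its endpoints' difference, ∂[p,q] = q − p. For instance
  ∂[v_0,v_3] = [v_3] − [v_0].
As a 4×6 matrix over Z this has rank 3, with invariant factors (1,1,1).

The boundary map ∂_2: C_2 → C_1 sends each 2-simplex [p,q,r] to [q,r] − [p,r] + [p,q]. For instance
  ∂[v_0,v_1,v_3] = [v_1,v_3] − [v_0,v_3] + [v_0,v_1],
  ∂[v_0,v_2,v_3] = [v_2,v_3] − [v_0,v_3] + [v_0,v_2].
As a 6×4 matrix over Z this has rank 3, with invariant factors (1,1,1).

The boundary map ∂_3: C_3 → C_2 sends each 3-simplex σ to the alternating sum Σ_i (−1)^i (σ with its i-th vertex removed). For instance
  ∂[v_0,v_1,v_2,v_3] = [v_1,v_2,v_3] − [v_0,v_2,v_3] + [v_0,v_1,v_3] − [v_0,v_1,v_2].
The 4×1 boundary matrix has rank 1 and Smith normal form diag(1).

Reading off H_k = ker ∂_k / im ∂_{k+1}:

  H_0: rank C_0 − rank ∂_1 = 4 − 3 = 1, and the invariant factors of ∂_1 are all 1, so H_0 ≅ Z.
  H_1: rank ker ∂_1 − rank ∂_2 = (6 − 3) − 3 = 0, and the invariant factors of ∂_2 are all 1, so H_1 ≅ 0.
  H_2: rank ker ∂_2 − rank ∂_3 = (4 − 3) − 1 = 0, and the invariant factors of ∂_3 are all 1, so H_2 ≅ 0.
  H_3: rank ker ∂_3 − rank ∂_4 = (1 − 1) − 0 = 0, and there is no ∂_4, so H_3 ≅ 0.

As a check, the Euler characteristic is 4 − 6 + 4 − 1 = 1, which agrees with 1 − 0 + 0 − 0 = 1.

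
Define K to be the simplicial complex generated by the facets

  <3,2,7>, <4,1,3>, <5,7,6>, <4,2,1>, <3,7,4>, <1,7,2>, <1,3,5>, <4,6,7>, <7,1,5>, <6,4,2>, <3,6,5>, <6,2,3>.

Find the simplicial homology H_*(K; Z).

H_0 = Z,  H_1 = Z/2,  H_2 = 0.

Fix the vertex order 1 < 2 < 3 < 4 < 5 < 6 < 7 and write every simplex with vertices in increasing order. Then dim K = 2 and the simplices of K are:

  0-simplices (7): [1], [2], [3], [4], [5], [6], [7]
  1-simplices (18): [1,2], [1,3], [1,4], [1,5], [1,7], [2,3], [2,4], [2,6], [2,7], [3,4], [3,5], [3,6], [3,7], [4,6], [4,7], [5,6], [5,7], [6,7]
  2-simplices (12): [1,2,4], [1,2,7], [1,3,4], [1,3,5], [1,5,7], [2,3,6], [2,3,7], [2,4,6], [3,4,7], [3,5,6], [4,6,7], [5,6,7]

giving chain groups C_0 ≅ Z^7, C_1 ≅ Z^18, C_2 ≅ Z^12.

∂_1: C_1 → C_0 sends each edge [p,q] (with p < q) to q − p. For instance
  ∂[5,7] = [7] − [5].
This gives a 7×18 integer matrix of rank 6; reducing to Smith normal form yields diagonal entries (1,1,1,1,1,1).

The boundary map ∂_2: C_2 → C_1 maps a triangle to the signed sum of its edges. For instance
  ∂[2,3,6] = [3,6] − [2,6] + [2,3],
  ∂[1,5,7] = [5,7] − [1,7] + [1,5].
The 18×12 boundary matrix has rank 12 and Smith normal form diag(1,1,1,1,1,1,1,1,1,1,1,2).

Computing H_k = (kernel of ∂_k) / (image of ∂_{k+1}):

  H_0: rank C_0 − rank ∂_1 = 7 − 6 = 1, and the invariant factors of ∂_1 are all 1, so H_0 = Z.
  H_1: rank ker ∂_1 − rank ∂_2 = (18 − 6) − 12 = 0, and ∂_2 has invariant factor 2 > 1, so H_1 = Z/2.
  H_2: rank ker ∂_2 − rank ∂_3 = (12 − 12) − 0 = 0, and there is no ∂_3, so H_2 = 0.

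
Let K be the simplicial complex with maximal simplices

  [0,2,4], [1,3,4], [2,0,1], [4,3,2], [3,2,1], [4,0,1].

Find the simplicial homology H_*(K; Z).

We work with the vertex ordering 0 < 1 < 2 < 3 < 4. The simplices of K, each written with vertices in increasing order, are:

  0-simplices (5): [0], [1], [2], [3], [4]
  1-simplices (9): [0,1], [0,2], [0,4], [1,2], [1,3], [1,4], [2,3], [2,4], [3,4]
  2-simplices (6): [0,1,2], [0,1,4], [0,2,4], [1,2,3], [1,3,4], [2,3,4]

Hence C_0 ≅ Z^5, C_1 ≅ Z^9, C_2 ≅ Z^6.

Boundary ∂_1: C_1 → C_0 maps an edge to its endpoints' difference, ∂[p,q] = q − p.
As a 5×9 matrix over Z this has rank 4, with invariant factors (1,1,1,1).

Boundary ∂_2: C_2 → C_1 acts by ∂[p,q,r] = [q,r] − [p,r] + [p,q]. For instance
  ∂[1,3,4] = [3,4] − [1,4] + [1,3],
  ∂[2,3,4] = [3,4] − [2,4] + [2,3].
The resulting 9×6 matrix has rank 5, and its Smith normal form has invariant factors (1,1,1,1,1).

Reading off H_k = ker ∂_k / im ∂_{k+1}:

  H_0: rank C_0 − rank ∂_1 = 5 − 4 = 1, and the invariant factors of ∂_1 are all 1, so H_0 = Z.
  H_1: rank ker ∂_1 − rank ∂_2 = (9 − 4) − 5 = 0, and the invariant factors of ∂_2 are all 1, so H_1 = 0.
  H_2: rank ker ∂_2 − rank ∂_3 = (6 − 5) − 0 = 1, and there is no ∂_3, so H_2 = Z.

As a check, the Euler characteristic is 5 − 9 + 6 = 2, which agrees with 1 − 0 + 1 = 2.
(K is a triangulation of the 2-sphere S^2.)

H_0 = Z,  H_1 = 0,  H_2 = Z.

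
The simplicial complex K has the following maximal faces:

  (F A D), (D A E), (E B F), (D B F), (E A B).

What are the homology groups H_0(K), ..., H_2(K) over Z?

H_0 = Z,  H_1 = Z,  H_2 = 0.

Order the vertices as A < B < D < E < F. Listing each simplex with vertices in this order, K has dimension 2 with simplices:

  0-simplices (5): A, B, D, E, F
  1-simplices (10): AB, AD, AE, AF, BD, BE, BF, DE, DF, EF
  2-simplices (5): ABE, ADE, ADF, BDF, BEF

Hence C_0 ≅ Z^5, C_1 ≅ Z^10, C_2 ≅ Z^5.

∂_1: C_1 → C_0 sends each edge [p,q] (with p < q) to q − p. For instance
  ∂AB = B − A.
This gives a 5×10 integer matrix of rank 4; reducing to Smith normal form yields diagonal entries (1,1,1,1).

The boundary map ∂_2: C_2 → C_1 maps a triangle to the signed sum of its edges. For instance
  ∂ADE = DE − AE + AD,
  ∂BEF = EF − BF + BE.
As a 10×5 matrix over Z this has rank 5, with invariant factors (1,1,1,1,1).

Computing H_k = (kernel of ∂_k) / (image of ∂_{k+1}):

  H_0: rank C_0 − rank ∂_1 = 5 − 4 = 1, and the invariant factors of ∂_1 are all 1, so H_0 = Z.
  H_1: rank ker ∂_1 − rank ∂_2 = (10 − 4) − 5 = 1, and the invariant factors of ∂_2 are all 1, so H_1 = Z.
  H_2: rank ker ∂_2 − rank ∂_3 = (5 − 5) − 0 = 0, and there is no ∂_3, so H_2 = 0.

As a check, the Euler characteristic is 5 − 10 + 5 = 0, which agrees with 1 − 1 + 0 = 0.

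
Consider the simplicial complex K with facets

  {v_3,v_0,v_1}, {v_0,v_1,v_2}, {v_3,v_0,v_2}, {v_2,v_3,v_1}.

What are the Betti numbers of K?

We work with the vertex ordering v_0 < v_1 < v_2 < v_3. The simplices of K, each written with vertices in increasing order, are:

  0-simplices (4): [v_0], [v_1], [v_2], [v_3]
  1-simplices (6): [v_0,v_1], [v_0,v_2], [v_0,v_3], [v_1,v_2], [v_1,v_3], [v_2,v_3]
  2-simplices (4): [v_0,v_1,v_2], [v_0,v_1,v_3], [v_0,v_2,v_3], [v_1,v_2,v_3]

so the chain groups are C_0 ≅ Z^4, C_1 ≅ Z^6, C_2 ≅ Z^4.

The boundary map ∂_1: C_1 → C_0 is given by ∂[p,q] = [q] − [p].
The 4×6 boundary matrix has rank 3 and Smith normal form diag(1,1,1).

The boundary map ∂_2: C_2 → C_1 maps a triangle to the signed sum of its edges. For instance
  ∂[v_1,v_2,v_3] = [v_2,v_3] − [v_1,v_3] + [v_1,v_2],
  ∂[v_0,v_2,v_3] = [v_2,v_3] − [v_0,v_3] + [v_0,v_2].
As a 6×4 matrix over Z this has rank 3, with invariant factors (1,1,1).

Computing H_k = (kernel of ∂_k) / (image of ∂_{k+1}):

  H_0: rank C_0 − rank ∂_1 = 4 − 3 = 1, and the invariant factors of ∂_1 are all 1, so H_0 = Z.
  H_1: rank ker ∂_1 − rank ∂_2 = (6 − 3) − 3 = 0, and the invariant factors of ∂_2 are all 1, so H_1 = 0.
  H_2: rank ker ∂_2 − rank ∂_3 = (4 − 3) − 0 = 1, and there is no ∂_3, so H_2 = Z.

As a check, the Euler characteristic is 4 − 6 + 4 = 2, which agrees with 1 − 0 + 1 = 2.

Hence the Betti numbers are b_0 = 1, b_1 = 0, b_2 = 1.

b_0 = 1, b_1 = 0, b_2 = 1.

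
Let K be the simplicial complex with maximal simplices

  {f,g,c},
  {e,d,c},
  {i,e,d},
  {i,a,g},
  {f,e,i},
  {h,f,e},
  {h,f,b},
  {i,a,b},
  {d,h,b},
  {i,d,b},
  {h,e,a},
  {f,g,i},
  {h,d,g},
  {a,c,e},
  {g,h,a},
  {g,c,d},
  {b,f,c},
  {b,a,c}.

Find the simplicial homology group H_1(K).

K has 9 vertices, 27 edges, 18 triangles.
rank ∂_1 = 8, rank ∂_2 = 17 ⇒ b_1 = 27 − 8 − 17 = 2; all invariant factors of ∂_2 are 1 so no torsion. So H_1 = Z^2.

H_1 = Z^2.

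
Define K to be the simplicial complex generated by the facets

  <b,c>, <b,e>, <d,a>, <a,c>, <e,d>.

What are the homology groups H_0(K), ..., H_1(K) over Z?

Fix the vertex order a < b < c < d < e and write every simplex with vertices in increasing order. Then dim K = 1 and the simplices of K are:

  0-simplices (5): a, b, c, d, e
  1-simplices (5): ac, ad, bc, be, de

so the chain groups are C_0 ≅ Z^5, C_1 ≅ Z^5.

Boundary ∂_1: C_1 → C_0 sends each edge [p,q] (with p < q) to q − p. For instance
  ∂bc = c − b.
This gives a 5×5 integer matrix of rank 4; reducing to Smith normal form yields diagonal entries (1,1,1,1).

From H_k ≅ ker(∂_k) / im(∂_{k+1}) we obtain:

  H_0: rank C_0 − rank ∂_1 = 5 − 4 = 1, and the invariant factors of ∂_1 are all 1, so H_0 = Z.
  H_1: rank ker ∂_1 − rank ∂_2 = (5 − 4) − 0 = 1, and there is no ∂_2, so H_1 = Z.

H_0 = Z,  H_1 = Z.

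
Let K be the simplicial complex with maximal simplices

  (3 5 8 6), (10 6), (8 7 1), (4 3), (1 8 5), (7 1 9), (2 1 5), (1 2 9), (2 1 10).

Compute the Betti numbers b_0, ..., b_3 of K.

b_0 = 1, b_1 = 1, b_2 = 0, b_3 = 0.

Fix the vertex order 1 < 2 < 3 < 4 < 5 < 6 < 7 < 8 < 9 < 10 and write every simplex with vertices in increasing order. Then dim K = 3 and the simplices of K are:

  0-simplices (10): [1], [2], [3], [4], [5], [6], [7], [8], [9], [10]
  1-simplices (19): [1,2], [1,5], [1,7], [1,8], [1,9], [1,10], [2,5], [2,9], [2,10], [3,4], [3,5], [3,6], [3,8], [5,6], [5,8], [6,8], [6,10], [7,8], [7,9]
  2-simplices (10): [1,2,5], [1,2,9], [1,2,10], [1,5,8], [1,7,8], [1,7,9], [3,5,6], [3,5,8], [3,6,8], [5,6,8]
  3-simplices (1): [3,5,6,8]

giving chain groups C_0 ≅ Z^10, C_1 ≅ Z^19, C_2 ≅ Z^10, C_3 ≅ Z^1.

∂_1: C_1 → C_0 sends each edge [p,q] (with p < q) to q − p. For instance
  ∂[3,6] = [6] − [3].
The 10×19 boundary matrix has rank 9 and Smith normal form diag(1,1,1,1,1,1,1,1,1).

The boundary map ∂_2: C_2 → C_1 acts by ∂[p,q,r] = [q,r] − [p,r] + [p,q]. For instance
  ∂[3,5,8] = [5,8] − [3,8] + [3,5],
  ∂[1,5,8] = [5,8] − [1,8] + [1,5].
As a 19×10 matrix over Z this has rank 9, with invariant factors (1,1,1,1,1,1,1,1,1).

Boundary ∂_3: C_3 → C_2 sends each 3-simplex σ to the alternating sum Σ_i (−1)^i (σ with its i-th vertex removed). For instance
  ∂[3,5,6,8] = [5,6,8] − [3,6,8] + [3,5,8] − [3,5,6].
The 10×1 boundary matrix has rank 1 and Smith normal form diag(1).

From H_k ≅ ker(∂_k) / im(∂_{k+1}) we obtain:

  H_0: rank C_0 − rank ∂_1 = 10 − 9 = 1, and the invariant factors of ∂_1 are all 1, so H_0 ≅ Z.
  H_1: rank ker ∂_1 − rank ∂_2 = (19 − 9) − 9 = 1, and the invariant factors of ∂_2 are all 1, so H_1 ≅ Z.
  H_2: rank ker ∂_2 − rank ∂_3 = (10 − 9) − 1 = 0, and the invariant factors of ∂_3 are all 1, so H_2 ≅ 0.
  H_3: rank ker ∂_3 − rank ∂_4 = (1 − 1) − 0 = 0, and there is no ∂_4, so H_3 ≅ 0.

As a check, the Euler characteristic is 10 − 19 + 10 − 1 = 0, which agrees with 1 − 1 + 0 − 0 = 0.

Hence the Betti numbers are b_0 = 1, b_1 = 1, b_2 = 0, b_3 = 0.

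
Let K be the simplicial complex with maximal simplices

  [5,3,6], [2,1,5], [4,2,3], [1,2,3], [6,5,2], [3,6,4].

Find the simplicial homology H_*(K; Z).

Fix the vertex order 1 < 2 < 3 < 4 < 5 < 6 and write every simplex with vertices in increasing order. Then dim K = 2 and the simplices of K are:

  0-simplices (6): [1], [2], [3], [4], [5], [6]
  1-simplices (12): [1,2], [1,3], [1,5], [2,3], [2,4], [2,5], [2,6], [3,4], [3,5], [3,6], [4,6], [5,6]
  2-simplices (6): [1,2,3], [1,2,5], [2,3,4], [2,5,6], [3,4,6], [3,5,6]

Hence C_0 ≅ Z^6, C_1 ≅ Z^12, C_2 ≅ Z^6.

The boundary map ∂_1: C_1 → C_0 is given by ∂[p,q] = [q] − [p]. For instance
  ∂[2,3] = [3] − [2].
As a 6×12 matrix over Z this has rank 5, with invariant factors (1,1,1,1,1).

∂_2: C_2 → C_1 acts by ∂[p,q,r] = [q,r] − [p,r] + [p,q]. For instance
  ∂[1,2,5] = [2,5] − [1,5] + [1,2],
  ∂[3,5,6] = [5,6] − [3,6] + [3,5].
As a 12×6 matrix over Z this has rank 6, with invariant factors (1,1,1,1,1,1).

Computing H_k = (kernel of ∂_k) / (image of ∂_{k+1}):

  H_0: rank C_0 − rank ∂_1 = 6 − 5 = 1, and the invariant factors of ∂_1 are all 1, so H_0 = Z.
  H_1: rank ker ∂_1 − rank ∂_2 = (12 − 5) − 6 = 1, and the invariant factors of ∂_2 are all 1, so H_1 = Z.
  H_2: rank ker ∂_2 − rank ∂_3 = (6 − 6) − 0 = 0, and there is no ∂_3, so H_2 = 0.

As a check, the Euler characteristic is 6 − 12 + 6 = 0, which agrees with 1 − 1 + 0 = 0.
(K is a triangulation of the cylinder S^1 x I.)

H_0 ≅ Z,  H_1 ≅ Z,  H_2 = 0.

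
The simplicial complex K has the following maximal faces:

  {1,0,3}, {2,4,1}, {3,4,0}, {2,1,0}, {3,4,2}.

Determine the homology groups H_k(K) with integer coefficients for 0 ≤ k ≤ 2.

H_0 ≅ Z,  H_1 ≅ Z,  H_2 = 0.

Fix the vertex order 0 < 1 < 2 < 3 < 4 and write every simplex with vertices in increasing order. Then dim K = 2 and the simplices of K are:

  0-simplices (5): [0], [1], [2], [3], [4]
  1-simplices (10): [0,1], [0,2], [0,3], [0,4], [1,2], [1,3], [1,4], [2,3], [2,4], [3,4]
  2-simplices (5): [0,1,2], [0,1,3], [0,3,4], [1,2,4], [2,3,4]

so the chain groups are C_0 ≅ Z^5, C_1 ≅ Z^10, C_2 ≅ Z^5.

∂_1: C_1 → C_0 is given by ∂[p,q] = [q] − [p].
As a 5×10 matrix over Z this has rank 4, with invariant factors (1,1,1,1).

The boundary map ∂_2: C_2 → C_1 acts by ∂[p,q,r] = [q,r] − [p,r] + [p,q]. For instance
  ∂[0,3,4] = [3,4] − [0,4] + [0,3],
  ∂[0,1,2] = [1,2] − [0,2] + [0,1].
This gives a 10×5 integer matrix of rank 5; reducing to Smith normal form yields diagonal entries (1,1,1,1,1).

From H_k ≅ ker(∂_k) / im(∂_{k+1}) we obtain:

  H_0: rank C_0 − rank ∂_1 = 5 − 4 = 1, and the invariant factors of ∂_1 are all 1, so H_0 ≅ Z.
  H_1: rank ker ∂_1 − rank ∂_2 = (10 − 4) − 5 = 1, and the invariant factors of ∂_2 are all 1, so H_1 ≅ Z.
  H_2: rank ker ∂_2 − rank ∂_3 = (5 − 5) − 0 = 0, and there is no ∂_3, so H_2 ≅ 0.

As a check, the Euler characteristic is 5 − 10 + 5 = 0, which agrees with 1 − 1 + 0 = 0.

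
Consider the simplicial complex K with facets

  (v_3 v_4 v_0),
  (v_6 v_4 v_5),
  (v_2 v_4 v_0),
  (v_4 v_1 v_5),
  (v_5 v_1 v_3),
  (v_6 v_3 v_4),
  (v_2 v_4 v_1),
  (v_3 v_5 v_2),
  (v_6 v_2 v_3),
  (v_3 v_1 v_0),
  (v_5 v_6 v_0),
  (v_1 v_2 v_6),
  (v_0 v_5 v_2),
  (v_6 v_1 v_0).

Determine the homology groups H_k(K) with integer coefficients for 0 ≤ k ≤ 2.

H_0 ≅ Z,  H_1 ≅ Z^2,  H_2 ≅ Z.

Order the vertices as v_0 < v_1 < v_2 < v_3 < v_4 < v_5 < v_6. Listing each simplex with vertices in this order, K has dimension 2 with simplices:

  0-simplices (7): [v_0], [v_1], [v_2], [v_3], [v_4], [v_5], [v_6]
  1-simplices (21): (21 of them)
  2-simplices (14): (14 of them)

so the chain groups are C_0 ≅ Z^7, C_1 ≅ Z^21, C_2 ≅ Z^14.

∂_1: C_1 → C_0 sends each edge [p,q] (with p < q) to q − p.
As a 7×21 matrix over Z this has rank 6, with invariant factors (1,1,1,1,1,1).

The boundary map ∂_2: C_2 → C_1 sends each 2-simplex [p,q,r] to [q,r] − [p,r] + [p,q]. For instance
  ∂[v_1,v_2,v_6] = [v_2,v_6] − [v_1,v_6] + [v_1,v_2],
  ∂[v_1,v_2,v_4] = [v_2,v_4] − [v_1,v_4] + [v_1,v_2].
The resulting 21×14 matrix has rank 13, and its Smith normal form has invariant factors (1,1,1,1,1,1,1,1,1,1,1,1,1).

Reading off H_k = ker ∂_k / im ∂_{k+1}:

  H_0: rank C_0 − rank ∂_1 = 7 − 6 = 1, and the invariant factors of ∂_1 are all 1, so H_0 ≅ Z.
  H_1: rank ker ∂_1 − rank ∂_2 = (21 − 6) − 13 = 2, and the invariant factors of ∂_2 are all 1, so H_1 ≅ Z^2.
  H_2: rank ker ∂_2 − rank ∂_3 = (14 − 13) − 0 = 1, and there is no ∂_3, so H_2 ≅ Z.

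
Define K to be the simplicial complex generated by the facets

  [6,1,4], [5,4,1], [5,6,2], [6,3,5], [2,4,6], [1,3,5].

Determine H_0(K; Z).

K has 6 vertices, 12 edges, 6 triangles.
rank ∂_0 = 0, rank ∂_1 = 5 ⇒ b_0 = 6 − 0 − 5 = 1; all invariant factors of ∂_1 are 1 so no torsion. So H_0 ≅ Z.

H_0 = Z.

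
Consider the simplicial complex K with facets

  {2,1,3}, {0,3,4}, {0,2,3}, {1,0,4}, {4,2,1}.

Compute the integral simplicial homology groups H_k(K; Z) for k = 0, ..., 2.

Fix the vertex order 0 < 1 < 2 < 3 < 4 and write every simplex with vertices in increasing order. Then dim K = 2 and the simplices of K are:

  0-simplices (5): [0], [1], [2], [3], [4]
  1-simplices (10): [0,1], [0,2], [0,3], [0,4], [1,2], [1,3], [1,4], [2,3], [2,4], [3,4]
  2-simplices (5): [0,1,4], [0,2,3], [0,3,4], [1,2,3], [1,2,4]

so the chain groups are C_0 ≅ Z^5, C_1 ≅ Z^10, C_2 ≅ Z^5.

Boundary ∂_1: C_1 → C_0 maps an edge to its endpoints' difference, ∂[p,q] = q − p.
The 5×10 boundary matrix has rank 4 and Smith normal form diag(1,1,1,1).

∂_2: C_2 → C_1 acts by ∂[p,q,r] = [q,r] − [p,r] + [p,q]. For instance
  ∂[0,3,4] = [3,4] − [0,4] + [0,3],
  ∂[0,2,3] = [2,3] − [0,3] + [0,2].
As a 10×5 matrix over Z this has rank 5, with invariant factors (1,1,1,1,1).

From H_k ≅ ker(∂_k) / im(∂_{k+1}) we obtain:

  H_0: rank C_0 − rank ∂_1 = 5 − 4 = 1, and the invariant factors of ∂_1 are all 1, so H_0 = Z.
  H_1: rank ker ∂_1 − rank ∂_2 = (10 − 4) − 5 = 1, and the invariant factors of ∂_2 are all 1, so H_1 = Z.
  H_2: rank ker ∂_2 − rank ∂_3 = (5 − 5) − 0 = 0, and there is no ∂_3, so H_2 = 0.

H_0 ≅ Z,  H_1 ≅ Z,  H_2 = 0.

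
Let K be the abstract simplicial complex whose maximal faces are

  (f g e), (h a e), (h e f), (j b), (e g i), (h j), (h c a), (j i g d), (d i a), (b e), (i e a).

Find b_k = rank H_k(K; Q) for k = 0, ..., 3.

b_0 = 1, b_1 = 2, b_2 = 0, b_3 = 0.

Fix the vertex order a < b < c < d < e < f < g < h < i < j and write every simplex with vertices in increasing order. Then dim K = 3 and the simplices of K are:

  0-simplices (10): a, b, c, d, e, f, g, h, i, j
  1-simplices (21): ac, ad, ae, ah, ai, be, bj, ch, dg, di, dj, ef, eg, eh, ei, fg, fh, gi, gj, hj, ij
  2-simplices (11): ach, adi, aeh, aei, dgi, dgj, dij, efg, efh, egi, gij
  3-simplices (1): dgij

Hence C_0 ≅ Z^10, C_1 ≅ Z^21, C_2 ≅ Z^11, C_3 ≅ Z^1.

∂_1: C_1 → C_0 is given by ∂[p,q] = [q] − [p].
The resulting 10×21 matrix has rank 9, and its Smith normal form has invariant factors (1,1,1,1,1,1,1,1,1).

The boundary map ∂_2: C_2 → C_1 acts by ∂[p,q,r] = [q,r] − [p,r] + [p,q]. For instance
  ∂aeh = eh − ah + ae,
  ∂egi = gi − ei + eg.
The 21×11 boundary matrix has rank 10 and Smith normal form diag(1,1,1,1,1,1,1,1,1,1).

The boundary map ∂_3: C_3 → C_2 sends each 3-simplex σ to the alternating sum Σ_i (−1)^i (σ with its i-th vertex removed). For instance
  ∂dgij = gij − dij + dgj − dgi.
This gives a 11×1 integer matrix of rank 1; reducing to Smith normal form yields diagonal entries (1).

From H_k ≅ ker(∂_k) / im(∂_{k+1}) we obtain:

  H_0: rank C_0 − rank ∂_1 = 10 − 9 = 1, and the invariant factors of ∂_1 are all 1, so H_0 = Z.
  H_1: rank ker ∂_1 − rank ∂_2 = (21 − 9) − 10 = 2, and the invariant factors of ∂_2 are all 1, so H_1 = Z^2.
  H_2: rank ker ∂_2 − rank ∂_3 = (11 − 10) − 1 = 0, and the invariant factors of ∂_3 are all 1, so H_2 = 0.
  H_3: rank ker ∂_3 − rank ∂_4 = (1 − 1) − 0 = 0, and there is no ∂_4, so H_3 = 0.

Hence the Betti numbers are b_0 = 1, b_1 = 2, b_2 = 0, b_3 = 0.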